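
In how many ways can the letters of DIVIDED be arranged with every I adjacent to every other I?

Treat the 2 copies of I as a single block. The multiset to arrange is then {II, D, D, D, E, V}, 6 items in all.
That gives (6)!/(3!) = 120 arrangements.

120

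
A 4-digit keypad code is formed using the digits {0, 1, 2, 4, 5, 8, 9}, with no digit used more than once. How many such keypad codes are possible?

840

With no repetition, fill the 4 digits in order: 7 choices, then 6, down to 4.
That product is 7 × 6 × 5 × 4 = 840.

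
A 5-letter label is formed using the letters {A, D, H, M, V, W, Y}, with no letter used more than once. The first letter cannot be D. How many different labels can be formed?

The first letter has 7−1 = 6 choices (anything except D).
The remaining 4 letters are filled from the other 6 symbols without repetition: 6 × 5 × 4 × 3 = 360.
Total: 6 × 360 = 2160.

2160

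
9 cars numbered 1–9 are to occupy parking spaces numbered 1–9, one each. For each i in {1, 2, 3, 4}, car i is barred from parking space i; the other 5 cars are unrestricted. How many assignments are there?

Let Aᵢ (for 1 ≤ i ≤ 4) be the placements that put car i in its forbidden parking space. Any j of these fix j positions, leaving (9−j)! ways to fill the rest, and there are C(4,j) ways to pick which j.
By inclusion–exclusion, the number of valid placements is Σ_{j=0}^{4} (−1)^j C(4,j)·(9−j)!.
Computing: 362880 − 161280 + 30240 − 2880 + 120 = 229080.

229080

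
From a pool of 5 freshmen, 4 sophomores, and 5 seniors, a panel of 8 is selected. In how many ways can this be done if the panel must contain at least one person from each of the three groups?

2940

With no constraint there are C(14,8) = 3003 possible selections.
Selections missing a whole group: no freshmen → C(9,8) = 9; no sophomores → C(10,8) = 45; no seniors → C(9,8) = 9.
Add back selections omitting two groups (i.e. drawn from a single group): C(5,8) + C(4,8) + C(5,8) = 0.
By inclusion–exclusion: 3003 − 63 + 0 = 2940.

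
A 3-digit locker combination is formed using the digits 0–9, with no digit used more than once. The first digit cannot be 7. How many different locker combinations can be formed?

The first digit has 10−1 = 9 choices (anything except 7).
The remaining 2 digits are filled from the other 9 symbols without repetition: 9 × 8 = 72.
Total: 9 × 72 = 648.

648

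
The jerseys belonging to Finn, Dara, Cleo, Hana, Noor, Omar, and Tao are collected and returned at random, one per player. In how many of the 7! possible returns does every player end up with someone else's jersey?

1854

This is the derangement count D_7: permutations of 7 items with no fixed point.
By inclusion–exclusion this is Σ_{j=0}^{7} (−1)^j C(7,j)·(7−j)!.
Computing: 5040 − 5040 + 2520 − 840 + 210 − 42 + 7 − 1 = 1854.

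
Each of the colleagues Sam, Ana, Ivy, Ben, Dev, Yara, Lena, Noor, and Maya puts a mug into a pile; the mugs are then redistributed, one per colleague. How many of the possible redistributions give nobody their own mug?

133496

Let Aᵢ be the assignments in which colleague i gets their own mug. We want the size of the complement of A₁∪…∪A_9.
By inclusion–exclusion this is Σ_{j=0}^{9} (−1)^j C(9,j)·(9−j)!.
Computing: 362880 − 362880 + 181440 − 60480 + 15120 − 3024 + 504 − 72 + 9 − 1 = 133496.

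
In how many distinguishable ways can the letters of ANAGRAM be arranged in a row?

ANAGRAM has 7 letters with A appearing 3 times.
So there are 7! / (3!) = 840 distinguishable arrangements.

840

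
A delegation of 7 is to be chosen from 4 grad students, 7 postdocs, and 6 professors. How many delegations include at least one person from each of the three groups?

Unrestricted: C(17,7) = 19448 ways to pick any 7 of the 17.
Selections missing a whole group: no grad students → C(13,7) = 1716; no postdocs → C(10,7) = 120; no professors → C(11,7) = 330.
Add back selections omitting two groups (i.e. drawn from a single group): C(4,7) + C(7,7) + C(6,7) = 1.
By inclusion–exclusion: 19448 − 2166 + 1 = 17283.

17283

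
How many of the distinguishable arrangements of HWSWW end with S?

Fix S in the last position and arrange the remaining 4 letters.
Those 4 letters have W appearing 3 times, giving (4)!/(3!) = 4.

4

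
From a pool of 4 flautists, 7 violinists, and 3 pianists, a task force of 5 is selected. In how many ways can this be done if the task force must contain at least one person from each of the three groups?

Total 5-person selections from all 14: C(14,5) = 2002.
Subtract selections that omit an entire group: no flautists → C(10,5) = 252; no violinists → C(7,5) = 21; no pianists → C(11,5) = 462.
Add back selections omitting two groups (i.e. drawn from a single group): C(4,5) + C(7,5) + C(3,5) = 21.
By inclusion–exclusion: 2002 − 735 + 21 = 1288.

1288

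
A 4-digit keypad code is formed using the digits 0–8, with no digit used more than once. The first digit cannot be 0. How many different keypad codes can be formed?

2688

The first digit has 9−1 = 8 choices (anything except 0).
The remaining 3 digits are filled from the other 8 symbols without repetition: 8 × 7 × 6 = 336.
Total: 8 × 336 = 2688.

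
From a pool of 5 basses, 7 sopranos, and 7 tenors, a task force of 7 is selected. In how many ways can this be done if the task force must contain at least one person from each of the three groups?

45374

Unrestricted: C(19,7) = 50388 ways to pick any 7 of the 19.
Subtract selections that omit an entire group: no basses → C(14,7) = 3432; no sopranos → C(12,7) = 792; no tenors → C(12,7) = 792.
Add back selections omitting two groups (i.e. drawn from a single group): C(5,7) + C(7,7) + C(7,7) = 2.
By inclusion–exclusion: 50388 − 5016 + 2 = 45374.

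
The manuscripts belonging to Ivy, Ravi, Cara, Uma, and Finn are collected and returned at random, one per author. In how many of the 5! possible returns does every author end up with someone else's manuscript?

Let Aᵢ be the assignments in which author i gets their own manuscript. We want the size of the complement of A₁∪…∪A_5.
By inclusion–exclusion this is Σ_{j=0}^{5} (−1)^j C(5,j)·(5−j)!.
Computing: 120 − 120 + 60 − 20 + 5 − 1 = 44.

44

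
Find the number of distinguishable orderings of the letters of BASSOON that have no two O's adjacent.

900

Total arrangements of BASSOON: 7!/(2!·2!) = 1260.
Arrangements with the O's together: treat OO as one letter, giving (6)!/(2!) = 360.
Subtracting, 1260 − 360 = 900 arrangements keep the O's apart.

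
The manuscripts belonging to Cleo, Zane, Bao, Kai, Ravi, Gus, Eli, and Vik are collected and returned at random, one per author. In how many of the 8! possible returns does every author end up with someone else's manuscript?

14833

Count assignments avoiding every fixed point. For any j of the 8 authors fixed to their own manuscript, the other 8−j can be arranged in (8−j)! ways.
By inclusion–exclusion this is Σ_{j=0}^{8} (−1)^j C(8,j)·(8−j)!.
Computing: 40320 − 40320 + 20160 − 6720 + 1680 − 336 + 56 − 8 + 1 = 14833.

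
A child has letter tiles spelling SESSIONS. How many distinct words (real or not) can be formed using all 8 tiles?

1680

Letter multiplicities in SESSIONS: E×1, I×1, N×1, O×1, S×4.
Dividing 8! = 40320 by 4! = 24 for the repeated letters gives 1680.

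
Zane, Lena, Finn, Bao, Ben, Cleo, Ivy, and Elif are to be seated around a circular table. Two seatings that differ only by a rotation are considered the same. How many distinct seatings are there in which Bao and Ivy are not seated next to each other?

3600

All circular seatings of 8 people number (7)! = 5040.
Those with Bao next to Ivy: fuse the pair into one unit and seat 7 units around a circle — 2·(6)! = 1440.
Subtracting, 5040 − 1440 = 3600.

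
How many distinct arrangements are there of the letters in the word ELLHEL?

60

Letter multiplicities in ELLHEL: E×2, H×1, L×3.
The number of distinct arrangements is 6!/(3!·2!) = 720/12 = 60.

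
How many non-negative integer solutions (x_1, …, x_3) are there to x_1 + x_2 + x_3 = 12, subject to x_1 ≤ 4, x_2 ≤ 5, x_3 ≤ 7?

15

Without the upper bounds there are C(14,2) = 91 ways to split 12 among 3 variables.
Subtract solutions that violate a single cap (substitute x_i' = x_i − (cap_i+1)): x_1 ≥ 5 gives C(9,2) = 36; x_2 ≥ 6 gives C(8,2) = 28; x_3 ≥ 8 gives C(6,2) = 15. Together 79.
Add back pairs where two caps are both exceeded: 3 + 0 + 0 = 3.
By inclusion–exclusion the count is 91 − 79 + 3 = 15.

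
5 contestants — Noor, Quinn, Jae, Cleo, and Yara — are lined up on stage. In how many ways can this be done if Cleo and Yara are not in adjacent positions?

Of the 5! = 120 arrangements, those with Cleo and Yara adjacent number 2 × 4! = 48 (treat the pair as a block with 2 internal orders).
So 120 − 48 = 72 arrangements keep them apart.

72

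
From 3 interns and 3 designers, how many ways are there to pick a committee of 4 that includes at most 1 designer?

3

Split by how many designers are chosen (0 through 1).
Sum: C(3,0)·C(3,4) + C(3,1)·C(3,3) = 0 + 3 = 3.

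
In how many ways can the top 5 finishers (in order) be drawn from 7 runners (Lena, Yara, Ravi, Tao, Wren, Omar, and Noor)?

This is an ordered selection of 5 from 7: P(7,5).
That gives 7 × 6 × 5 × 4 × 3 = 2520.

2520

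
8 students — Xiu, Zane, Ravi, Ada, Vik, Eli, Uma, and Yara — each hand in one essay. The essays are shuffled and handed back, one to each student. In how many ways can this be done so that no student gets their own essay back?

Let Aᵢ be the assignments in which student i gets their own essay. We want the size of the complement of A₁∪…∪A_8.
By inclusion–exclusion this is Σ_{j=0}^{8} (−1)^j C(8,j)·(8−j)!.
Computing: 40320 − 40320 + 20160 − 6720 + 1680 − 336 + 56 − 8 + 1 = 14833.

14833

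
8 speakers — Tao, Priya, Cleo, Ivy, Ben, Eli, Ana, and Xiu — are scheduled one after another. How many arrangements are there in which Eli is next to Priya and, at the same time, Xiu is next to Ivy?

Treat {Eli,Priya} as one block (2 orders) and {Xiu,Ivy} as another (2 orders).
That leaves 6 units to arrange: 2 × 2 × 6! = 4 × 720 = 2880.

2880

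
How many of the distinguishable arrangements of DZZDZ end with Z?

Fix Z in the last position and arrange the remaining 4 letters.
Those 4 letters have D appearing twice and Z appearing twice, giving (4)!/(2!·2!) = 6.

6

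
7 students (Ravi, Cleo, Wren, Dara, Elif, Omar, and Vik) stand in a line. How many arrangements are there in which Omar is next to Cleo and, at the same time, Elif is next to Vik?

480

Treat {Omar,Cleo} as one block (2 orders) and {Elif,Vik} as another (2 orders).
That leaves 5 units to arrange: 2 × 2 × 5! = 4 × 120 = 480.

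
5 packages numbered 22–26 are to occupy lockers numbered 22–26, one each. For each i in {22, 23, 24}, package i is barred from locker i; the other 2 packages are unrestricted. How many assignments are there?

64

Let Aᵢ (for i ∈ {22, 23, 24}) be the placements that put package i in its forbidden locker. Any j of these fix j positions, leaving (5−j)! ways to fill the rest, and there are C(3,j) ways to pick which j.
By inclusion–exclusion, the number of valid placements is Σ_{j=0}^{3} (−1)^j C(3,j)·(5−j)!.
Computing: 120 − 72 + 18 − 2 = 64.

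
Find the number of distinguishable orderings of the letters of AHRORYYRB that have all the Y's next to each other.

6720

Treat the 2 copies of Y as a single block. The multiset to arrange is then {YY, A, B, H, O, R, R, R}, 8 items in all.
That gives (8)!/(3!) = 6720 arrangements.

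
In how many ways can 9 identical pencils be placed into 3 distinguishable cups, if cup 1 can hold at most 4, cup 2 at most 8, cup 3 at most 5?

29

By stars and bars, unrestricted non-negative solutions to x_1+…+x_3 = 9 number C(9+2,2) = 55.
Subtract solutions that violate a single cap (substitute x_i' = x_i − (cap_i+1)): x_1 ≥ 5 gives C(6,2) = 15; x_2 ≥ 9 gives C(2,2) = 1; x_3 ≥ 6 gives C(5,2) = 10. Together 26.
No two caps can be exceeded simultaneously, so the pair terms are all 0.
By inclusion–exclusion the count is 55 − 26 + 0 = 29.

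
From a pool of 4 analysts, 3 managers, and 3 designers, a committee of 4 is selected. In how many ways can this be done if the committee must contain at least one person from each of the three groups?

Total 4-person selections from all 10: C(10,4) = 210.
Subtract selections that omit an entire group: no analysts → C(6,4) = 15; no managers → C(7,4) = 35; no designers → C(7,4) = 35.
Add back selections omitting two groups (i.e. drawn from a single group): C(4,4) + C(3,4) + C(3,4) = 1.
By inclusion–exclusion: 210 − 85 + 1 = 126.

126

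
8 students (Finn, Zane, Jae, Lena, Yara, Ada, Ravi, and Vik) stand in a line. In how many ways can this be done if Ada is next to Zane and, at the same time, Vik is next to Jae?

Treat {Ada,Zane} as one block (2 orders) and {Vik,Jae} as another (2 orders).
That leaves 6 units to arrange: 2 × 2 × 6! = 4 × 720 = 2880.

2880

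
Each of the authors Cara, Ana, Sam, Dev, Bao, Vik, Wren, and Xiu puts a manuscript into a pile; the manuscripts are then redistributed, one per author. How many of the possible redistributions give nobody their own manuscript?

14833

Count assignments avoiding every fixed point. For any j of the 8 authors fixed to their own manuscript, the other 8−j can be arranged in (8−j)! ways.
By inclusion–exclusion this is Σ_{j=0}^{8} (−1)^j C(8,j)·(8−j)!.
Computing: 40320 − 40320 + 20160 − 6720 + 1680 − 336 + 56 − 8 + 1 = 14833.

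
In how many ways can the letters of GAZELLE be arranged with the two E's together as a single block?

360

Treat the 2 copies of E as a single block. The multiset to arrange is then {EE, A, G, L, L, Z}, 6 items in all.
That gives (6)!/(2!) = 360 arrangements.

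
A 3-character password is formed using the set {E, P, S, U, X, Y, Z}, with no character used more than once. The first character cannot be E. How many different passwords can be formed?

180

The first character has 7−1 = 6 choices (anything except E).
The remaining 2 characters are filled from the other 6 symbols without repetition: 6 × 5 = 30.
Total: 6 × 30 = 180.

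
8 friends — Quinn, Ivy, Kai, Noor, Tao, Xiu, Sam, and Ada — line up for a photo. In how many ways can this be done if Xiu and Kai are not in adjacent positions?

30240

Of the 8! = 40320 arrangements, those with Xiu and Kai adjacent number 2 × 7! = 10080 (treat the pair as a block with 2 internal orders).
So 40320 − 10080 = 30240 arrangements keep them apart.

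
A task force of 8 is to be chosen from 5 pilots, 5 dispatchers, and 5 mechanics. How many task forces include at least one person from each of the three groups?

With no constraint there are C(15,8) = 6435 possible selections.
Subtract selections that omit an entire group: no pilots → C(10,8) = 45; no dispatchers → C(10,8) = 45; no mechanics → C(10,8) = 45.
Add back selections omitting two groups (i.e. drawn from a single group): C(5,8) + C(5,8) + C(5,8) = 0.
By inclusion–exclusion: 6435 − 135 + 0 = 6300.

6300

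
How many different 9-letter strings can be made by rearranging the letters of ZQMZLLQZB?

Letter multiplicities in ZQMZLLQZB: B×1, L×2, M×1, Q×2, Z×3.
So there are 9! / (3!·2!·2!) = 15120 distinguishable arrangements.

15120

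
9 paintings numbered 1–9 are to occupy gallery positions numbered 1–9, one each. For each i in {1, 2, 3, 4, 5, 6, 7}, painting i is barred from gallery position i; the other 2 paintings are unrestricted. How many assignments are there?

165016

Let Aᵢ (for 1 ≤ i ≤ 7) be the placements that put painting i in its forbidden gallery position. Any j of these fix j positions, leaving (9−j)! ways to fill the rest, and there are C(7,j) ways to pick which j.
By inclusion–exclusion, the number of valid placements is Σ_{j=0}^{7} (−1)^j C(7,j)·(9−j)!.
Computing: 362880 − 282240 + 105840 − 25200 + 4200 − 504 + 42 − 2 = 165016.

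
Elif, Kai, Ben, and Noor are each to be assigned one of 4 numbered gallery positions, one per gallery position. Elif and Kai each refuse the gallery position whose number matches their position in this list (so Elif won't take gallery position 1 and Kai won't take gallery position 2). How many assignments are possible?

14

Let Aᵢ (for i ∈ {1, 2}) be the placements that put person i in their forbidden gallery position. Any j of these fix j positions, leaving (4−j)! ways to fill the rest, and there are C(2,j) ways to pick which j.
By inclusion–exclusion, the number of valid placements is Σ_{j=0}^{2} (−1)^j C(2,j)·(4−j)!.
Computing: 24 − 12 + 2 = 14.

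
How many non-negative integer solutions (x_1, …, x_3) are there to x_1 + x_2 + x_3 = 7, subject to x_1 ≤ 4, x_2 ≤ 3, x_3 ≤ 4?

14

Without the upper bounds there are C(9,2) = 36 ways to split 7 among 3 variables.
Subtract solutions that violate a single cap (substitute x_i' = x_i − (cap_i+1)): x_1 ≥ 5 gives C(4,2) = 6; x_2 ≥ 4 gives C(5,2) = 10; x_3 ≥ 5 gives C(4,2) = 6. Together 22.
No two caps can be exceeded simultaneously, so the pair terms are all 0.
By inclusion–exclusion the count is 36 − 22 + 0 = 14.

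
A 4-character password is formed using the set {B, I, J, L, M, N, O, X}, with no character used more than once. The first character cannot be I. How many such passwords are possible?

1470

The first character has 8−1 = 7 choices (anything except I).
The remaining 3 characters are filled from the other 7 symbols without repetition: 7 × 6 × 5 = 210.
Total: 7 × 210 = 1470.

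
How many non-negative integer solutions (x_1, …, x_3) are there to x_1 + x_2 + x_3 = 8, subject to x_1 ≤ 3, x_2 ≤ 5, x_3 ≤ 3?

By stars and bars, unrestricted non-negative solutions to x_1+…+x_3 = 8 number C(8+2,2) = 45.
Subtract solutions that violate a single cap (substitute x_i' = x_i − (cap_i+1)): x_1 ≥ 4 gives C(6,2) = 15; x_2 ≥ 6 gives C(4,2) = 6; x_3 ≥ 4 gives C(6,2) = 15. Together 36.
Add back pairs where two caps are both exceeded: 0 + 1 + 0 = 1.
By inclusion–exclusion the count is 45 − 36 + 1 = 10.

10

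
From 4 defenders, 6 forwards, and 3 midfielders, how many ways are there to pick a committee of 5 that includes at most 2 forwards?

756

Split by how many forwards are chosen (0 through 2).
Sum: C(6,0)·C(7,5) + C(6,1)·C(7,4) + C(6,2)·C(7,3) = 21 + 210 + 525 = 756.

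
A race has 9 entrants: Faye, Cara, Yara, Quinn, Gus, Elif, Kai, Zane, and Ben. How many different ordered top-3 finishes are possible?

504

There are 9 choices for 1st place, 8 for 2nd, and 7 for 3rd.
That gives 9 × 8 × 7 = 504.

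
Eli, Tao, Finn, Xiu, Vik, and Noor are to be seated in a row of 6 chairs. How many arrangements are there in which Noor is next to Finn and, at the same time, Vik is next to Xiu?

96

Treat {Noor,Finn} as one block (2 orders) and {Vik,Xiu} as another (2 orders).
That leaves 4 units to arrange: 2 × 2 × 4! = 4 × 24 = 96.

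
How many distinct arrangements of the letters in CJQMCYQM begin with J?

630

With the first slot taken by J, it remains to arrange the other 7 letters (CQMCYQM).
Those 7 letters have C appearing twice, M appearing twice, and Q appearing twice, giving (7)!/(2!·2!·2!) = 630.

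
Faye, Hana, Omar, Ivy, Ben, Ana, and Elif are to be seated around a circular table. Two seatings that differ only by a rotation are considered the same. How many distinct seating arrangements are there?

Fix one person's seat to break rotational symmetry; the remaining 6 people can be arranged in (6)! = 720 ways.

720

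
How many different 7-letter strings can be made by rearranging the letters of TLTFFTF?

140

Letter multiplicities in TLTFFTF: F×3, L×1, T×3.
The number of distinct arrangements is 7!/(3!·3!) = 5040/36 = 140.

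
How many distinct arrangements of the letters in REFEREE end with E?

Fix E in the last position and arrange the remaining 6 letters.
Those 6 letters have E appearing 3 times and R appearing twice, giving (6)!/(3!·2!) = 60.

60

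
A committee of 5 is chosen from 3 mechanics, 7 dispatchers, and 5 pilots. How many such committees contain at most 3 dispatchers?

Split by how many dispatchers are chosen (0 through 3).
Sum: C(7,0)·C(8,5) + C(7,1)·C(8,4) + C(7,2)·C(8,3) + C(7,3)·C(8,2) = 56 + 490 + 1176 + 980 = 2702.

2702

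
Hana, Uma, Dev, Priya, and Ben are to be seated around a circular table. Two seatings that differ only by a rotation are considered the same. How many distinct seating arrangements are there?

Seat Hana anywhere (absorbing the rotational symmetry), then permute the other 4: (4)! = 24.

24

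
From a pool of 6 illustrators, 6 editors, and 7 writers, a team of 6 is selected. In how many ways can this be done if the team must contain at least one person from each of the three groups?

22785

With no constraint there are C(19,6) = 27132 possible selections.
Selections missing a whole group: no illustrators → C(13,6) = 1716; no editors → C(13,6) = 1716; no writers → C(12,6) = 924.
Add back selections omitting two groups (i.e. drawn from a single group): C(6,6) + C(6,6) + C(7,6) = 9.
By inclusion–exclusion: 27132 − 4356 + 9 = 22785.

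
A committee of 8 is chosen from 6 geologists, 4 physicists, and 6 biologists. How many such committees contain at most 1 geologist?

765

Split by how many geologists are chosen (0 through 1).
Sum: C(6,0)·C(10,8) + C(6,1)·C(10,7) = 45 + 720 = 765.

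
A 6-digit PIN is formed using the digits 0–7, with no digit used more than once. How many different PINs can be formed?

With no repetition, fill the 6 digits in order: 8 choices, then 7, down to 3.
8 × 7 × 6 × 5 × 4 × 3 = 20160.

20160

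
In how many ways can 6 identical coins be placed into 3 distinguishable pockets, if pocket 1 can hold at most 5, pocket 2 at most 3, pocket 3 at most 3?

Without the upper bounds there are C(8,2) = 28 ways to split 6 among 3 pockets.
Subtract solutions that violate a single cap (substitute x_i' = x_i − (cap_i+1)): x_1 ≥ 6 gives C(2,2) = 1; x_2 ≥ 4 gives C(4,2) = 6; x_3 ≥ 4 gives C(4,2) = 6. Together 13.
No two caps can be exceeded simultaneously, so the pair terms are all 0.
By inclusion–exclusion the count is 28 − 13 + 0 = 15.

15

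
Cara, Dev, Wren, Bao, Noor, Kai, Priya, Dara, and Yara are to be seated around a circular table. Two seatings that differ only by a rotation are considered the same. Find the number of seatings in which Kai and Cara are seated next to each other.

10080

Glue Kai and Cara into a block (2 internal orders). Seating 8 units around a circle gives (7)! arrangements.
So 2 × (7)! = 2 × 5040 = 10080.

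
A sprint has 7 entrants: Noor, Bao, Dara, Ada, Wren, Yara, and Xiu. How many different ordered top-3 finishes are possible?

There are 7 choices for 1st place, 6 for 2nd, and 5 for 3rd.
That gives 7 × 6 × 5 = 210.

210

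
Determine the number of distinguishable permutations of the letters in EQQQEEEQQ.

126

The 9 letters of EQQQEEEQQ have repeats: E appearing 4 times and Q appearing 5 times.
Dividing 9! = 362880 by 5!·4! = 2880 for the repeated letters gives 126.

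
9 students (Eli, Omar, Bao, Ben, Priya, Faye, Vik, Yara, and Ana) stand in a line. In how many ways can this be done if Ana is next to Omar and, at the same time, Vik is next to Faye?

20160

Treat {Ana,Omar} as one block (2 orders) and {Vik,Faye} as another (2 orders).
That leaves 7 units to arrange: 2 × 2 × 7! = 4 × 5040 = 20160.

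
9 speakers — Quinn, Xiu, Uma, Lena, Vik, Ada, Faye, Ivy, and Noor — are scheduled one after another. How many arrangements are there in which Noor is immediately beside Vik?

Glue Noor and Vik into one block (2 internal orders), leaving 8 units to arrange in a row.
That gives 2 × 8! = 2 × 40320 = 80640.

80640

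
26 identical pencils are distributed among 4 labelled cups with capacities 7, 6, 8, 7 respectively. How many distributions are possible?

Without the upper bounds there are C(29,3) = 3654 ways to split 26 among 4 cups.
Subtract solutions that violate a single cap (substitute x_i' = x_i − (cap_i+1)): x_1 ≥ 8 gives C(21,3) = 1330; x_2 ≥ 7 gives C(22,3) = 1540; x_3 ≥ 9 gives C(20,3) = 1140; x_4 ≥ 8 gives C(21,3) = 1330. Together 5340.
Add back pairs where two caps are both exceeded: 364 + 220 + 286 + 286 + 364 + 220 = 1740.
Subtract triples: 10 + 20 + 4 + 10 = 44.
By inclusion–exclusion the count is 3654 − 5340 + 1740 − 44 = 10.

10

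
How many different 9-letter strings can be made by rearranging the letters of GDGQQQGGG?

504

GDGQQQGGG has 9 letters with G appearing 5 times and Q appearing 3 times.
Dividing 9! = 362880 by 5!·3! = 720 for the repeated letters gives 504.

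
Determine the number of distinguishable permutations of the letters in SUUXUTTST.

Letter multiplicities in SUUXUTTST: S×2, T×3, U×3, X×1.
The number of distinct arrangements is 9!/(3!·3!·2!) = 362880/72 = 5040.

5040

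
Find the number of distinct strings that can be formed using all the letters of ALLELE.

The 6 letters of ALLELE have repeats: E appearing twice and L appearing 3 times.
The number of distinct arrangements is 6!/(3!·2!) = 720/12 = 60.

60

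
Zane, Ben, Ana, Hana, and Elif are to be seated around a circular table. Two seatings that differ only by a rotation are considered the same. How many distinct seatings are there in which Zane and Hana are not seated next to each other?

Without the restriction there are (4)! = 24 seatings.
Seatings with Zane beside Hana: treat them as a block with 2 internal orders, giving 2 × (3)! = 12.
Subtracting, 24 − 12 = 12.

12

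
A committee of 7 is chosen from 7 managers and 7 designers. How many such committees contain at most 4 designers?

Split by how many designers are chosen (0 through 4).
Sum: C(7,0)·C(7,7) + C(7,1)·C(7,6) + C(7,2)·C(7,5) + C(7,3)·C(7,4) + C(7,4)·C(7,3) = 1 + 49 + 441 + 1225 + 1225 = 2941.

2941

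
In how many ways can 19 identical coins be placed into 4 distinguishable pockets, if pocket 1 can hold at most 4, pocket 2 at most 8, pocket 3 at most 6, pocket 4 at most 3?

Ignoring the caps, the number of non-negative solutions to x_1+…+x_4 = 19 is C(22,3) = 1540.
Subtract solutions that violate a single cap (substitute x_i' = x_i − (cap_i+1)): x_1 ≥ 5 gives C(17,3) = 680; x_2 ≥ 9 gives C(13,3) = 286; x_3 ≥ 7 gives C(15,3) = 455; x_4 ≥ 4 gives C(18,3) = 816. Together 2237.
Add back pairs where two caps are both exceeded: 56 + 120 + 286 + 20 + 84 + 165 = 731.
Subtract triples: 0 + 4 + 20 + 0 = 24.
By inclusion–exclusion the count is 1540 − 2237 + 731 − 24 = 10.

10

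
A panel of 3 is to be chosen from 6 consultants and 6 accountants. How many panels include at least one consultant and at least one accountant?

180

With no constraint there are C(12,3) = 220 possible selections.
Subtract selections that omit an entire group: no consultants → C(6,3) = 20; no accountants → C(6,3) = 20.
Both groups omitted at once is impossible, so 220 − 40 = 180.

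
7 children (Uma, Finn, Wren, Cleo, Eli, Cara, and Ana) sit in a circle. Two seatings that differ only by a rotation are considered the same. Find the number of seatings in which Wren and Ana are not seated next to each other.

Without the restriction there are (6)! = 720 seatings.
Those with Wren next to Ana: fuse the pair into one unit and seat 6 units around a circle — 2·(5)! = 240.
Subtracting, 720 − 240 = 480.

480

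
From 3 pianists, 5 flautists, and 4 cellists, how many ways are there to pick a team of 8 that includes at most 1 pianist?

Split by how many pianists are chosen (0 through 1).
Sum: C(3,0)·C(9,8) + C(3,1)·C(9,7) = 9 + 108 = 117.

117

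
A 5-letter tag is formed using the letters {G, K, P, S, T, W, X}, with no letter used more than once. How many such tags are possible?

This is a permutation of 5 out of 7: P(7,5) = 7!/2!.
That product is 7 × 6 × 5 × 4 × 3 = 2520.

2520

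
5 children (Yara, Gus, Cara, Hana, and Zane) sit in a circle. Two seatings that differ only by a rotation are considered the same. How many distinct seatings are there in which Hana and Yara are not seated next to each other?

All circular seatings of 5 people number (4)! = 24.
Seatings with Hana beside Yara: treat them as a block with 2 internal orders, giving 2 × (3)! = 12.
Subtracting, 24 − 12 = 12.

12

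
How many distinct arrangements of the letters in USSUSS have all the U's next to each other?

5

Treat the 2 copies of U as a single block. The multiset to arrange is then {UU, S, S, S, S}, 5 items in all.
That gives (5)!/(4!) = 5 arrangements.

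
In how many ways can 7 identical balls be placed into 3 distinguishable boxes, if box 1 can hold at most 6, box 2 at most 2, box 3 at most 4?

Without the upper bounds there are C(9,2) = 36 ways to split 7 among 3 boxes.
Subtract solutions that violate a single cap (substitute x_i' = x_i − (cap_i+1)): x_1 ≥ 7 gives C(2,2) = 1; x_2 ≥ 3 gives C(6,2) = 15; x_3 ≥ 5 gives C(4,2) = 6. Together 22.
No two caps can be exceeded simultaneously, so the pair terms are all 0.
By inclusion–exclusion the count is 36 − 22 + 0 = 14.

14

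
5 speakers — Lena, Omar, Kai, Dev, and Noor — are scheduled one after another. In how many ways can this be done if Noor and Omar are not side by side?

72

Of the 5! = 120 arrangements, those with Noor and Omar adjacent number 2 × 4! = 48 (treat the pair as a block with 2 internal orders).
So 120 − 48 = 72 arrangements keep them apart.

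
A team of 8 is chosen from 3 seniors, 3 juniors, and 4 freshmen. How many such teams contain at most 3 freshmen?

Split by how many freshmen are chosen (0 through 3).
Sum: C(4,0)·C(6,8) + C(4,1)·C(6,7) + C(4,2)·C(6,6) + C(4,3)·C(6,5) = 0 + 0 + 6 + 24 = 30.

30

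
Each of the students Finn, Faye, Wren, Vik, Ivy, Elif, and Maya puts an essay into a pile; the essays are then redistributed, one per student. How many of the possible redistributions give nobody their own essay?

Let Aᵢ be the assignments in which student i gets their own essay. We want the size of the complement of A₁∪…∪A_7.
By inclusion–exclusion this is Σ_{j=0}^{7} (−1)^j C(7,j)·(7−j)!.
Computing: 5040 − 5040 + 2520 − 840 + 210 − 42 + 7 − 1 = 1854.

1854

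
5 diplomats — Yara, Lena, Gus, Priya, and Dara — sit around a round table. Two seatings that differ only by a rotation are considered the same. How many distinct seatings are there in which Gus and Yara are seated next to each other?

12

Treat {Gus, Yara} as one unit (2 internal orders) and seat the resulting 4 units around the table: (3)! circular arrangements.
So 2 × (3)! = 2 × 6 = 12.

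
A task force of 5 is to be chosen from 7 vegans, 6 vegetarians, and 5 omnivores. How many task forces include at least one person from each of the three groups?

6055

With no constraint there are C(18,5) = 8568 possible selections.
Subtract selections that omit an entire group: no vegans → C(11,5) = 462; no vegetarians → C(12,5) = 792; no omnivores → C(13,5) = 1287.
Add back selections omitting two groups (i.e. drawn from a single group): C(7,5) + C(6,5) + C(5,5) = 28.
By inclusion–exclusion: 8568 − 2541 + 28 = 6055.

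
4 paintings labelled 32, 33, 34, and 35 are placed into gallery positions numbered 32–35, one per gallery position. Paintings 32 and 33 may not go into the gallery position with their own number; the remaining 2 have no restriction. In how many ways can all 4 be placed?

14

Let Aᵢ (for i ∈ {32, 33}) be the placements that put painting i in its forbidden gallery position. Any j of these fix j positions, leaving (4−j)! ways to fill the rest, and there are C(2,j) ways to pick which j.
By inclusion–exclusion, the number of valid placements is Σ_{j=0}^{2} (−1)^j C(2,j)·(4−j)!.
Computing: 24 − 12 + 2 = 14.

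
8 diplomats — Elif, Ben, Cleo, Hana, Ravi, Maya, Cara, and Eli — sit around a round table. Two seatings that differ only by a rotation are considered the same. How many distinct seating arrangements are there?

5040

Seat Elif anywhere (absorbing the rotational symmetry), then permute the other 7: (7)! = 5040.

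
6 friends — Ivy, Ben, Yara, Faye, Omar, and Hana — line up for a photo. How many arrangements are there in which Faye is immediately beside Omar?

Place the 4 others and the Faye-Omar pair as 5 objects in a line; the pair has 2 internal arrangements.
That gives 2 × 5! = 2 × 120 = 240.

240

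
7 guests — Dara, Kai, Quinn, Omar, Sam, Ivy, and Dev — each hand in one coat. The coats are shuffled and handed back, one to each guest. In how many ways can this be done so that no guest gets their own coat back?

1854

This is the derangement count D_7: permutations of 7 items with no fixed point.
By inclusion–exclusion this is Σ_{j=0}^{7} (−1)^j C(7,j)·(7−j)!.
Computing: 5040 − 5040 + 2520 − 840 + 210 − 42 + 7 − 1 = 1854.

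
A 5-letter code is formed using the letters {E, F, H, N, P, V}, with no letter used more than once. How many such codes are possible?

With no repetition, fill the 5 letters in order: 6 choices, then 5, down to 2.
That product is 6 × 5 × 4 × 3 × 2 = 720.

720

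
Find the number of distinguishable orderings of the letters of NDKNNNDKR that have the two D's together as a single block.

840

Treat the 2 copies of D as a single block. The multiset to arrange is then {DD, K, K, N, N, N, N, R}, 8 items in all.
That gives (8)!/(4!·2!) = 840 arrangements.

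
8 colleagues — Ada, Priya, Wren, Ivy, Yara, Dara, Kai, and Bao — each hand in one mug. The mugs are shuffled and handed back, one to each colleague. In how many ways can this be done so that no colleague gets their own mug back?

This is the derangement count D_8: permutations of 8 items with no fixed point.
By inclusion–exclusion this is Σ_{j=0}^{8} (−1)^j C(8,j)·(8−j)!.
Computing: 40320 − 40320 + 20160 − 6720 + 1680 − 336 + 56 − 8 + 1 = 14833.

14833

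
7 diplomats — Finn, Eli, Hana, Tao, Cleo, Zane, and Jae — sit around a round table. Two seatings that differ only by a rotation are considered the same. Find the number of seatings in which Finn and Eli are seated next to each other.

240

Glue Finn and Eli into a block (2 internal orders). Seating 6 units around a circle gives (5)! arrangements.
So 2 × (5)! = 2 × 120 = 240.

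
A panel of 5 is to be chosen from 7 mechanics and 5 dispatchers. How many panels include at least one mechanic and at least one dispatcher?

770

Total 5-person selections from all 12: C(12,5) = 792.
Selections missing a whole group: no mechanics → C(5,5) = 1; no dispatchers → C(7,5) = 21.
Both groups omitted at once is impossible, so 792 − 22 = 770.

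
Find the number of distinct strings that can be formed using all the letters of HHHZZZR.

140

The 7 letters of HHHZZZR have repeats: H appearing 3 times and Z appearing 3 times.
So there are 7! / (3!·3!) = 140 distinguishable arrangements.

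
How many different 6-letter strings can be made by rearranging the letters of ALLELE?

Letter multiplicities in ALLELE: A×1, E×2, L×3.
The number of distinct arrangements is 6!/(3!·2!) = 720/12 = 60.

60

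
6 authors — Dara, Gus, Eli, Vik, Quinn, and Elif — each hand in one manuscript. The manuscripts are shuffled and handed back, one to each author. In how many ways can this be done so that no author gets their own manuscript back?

Let Aᵢ be the assignments in which author i gets their own manuscript. We want the size of the complement of A₁∪…∪A_6.
By inclusion–exclusion this is Σ_{j=0}^{6} (−1)^j C(6,j)·(6−j)!.
Computing: 720 − 720 + 360 − 120 + 30 − 6 + 1 = 265.

265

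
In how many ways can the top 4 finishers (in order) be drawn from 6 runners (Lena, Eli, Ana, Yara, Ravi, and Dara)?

There are 6 choices for 1st place, 5 for 2nd, and so on down to 3 for position 4.
That gives 6 × 5 × 4 × 3 = 360.

360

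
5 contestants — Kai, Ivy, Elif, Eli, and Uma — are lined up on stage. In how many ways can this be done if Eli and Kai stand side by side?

48

Glue Eli and Kai into one block (2 internal orders), leaving 4 units to arrange in a row.
So the count is 2·(4)! = 48.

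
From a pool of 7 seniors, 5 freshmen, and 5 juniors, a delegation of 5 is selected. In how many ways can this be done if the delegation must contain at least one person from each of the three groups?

Unrestricted: C(17,5) = 6188 ways to pick any 5 of the 17.
Subtract selections that omit an entire group: no seniors → C(10,5) = 252; no freshmen → C(12,5) = 792; no juniors → C(12,5) = 792.
Add back selections omitting two groups (i.e. drawn from a single group): C(7,5) + C(5,5) + C(5,5) = 23.
By inclusion–exclusion: 6188 − 1836 + 23 = 4375.

4375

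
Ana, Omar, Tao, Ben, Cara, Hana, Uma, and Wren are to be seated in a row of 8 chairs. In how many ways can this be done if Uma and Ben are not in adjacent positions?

Of the 8! = 40320 arrangements, those with Uma and Ben adjacent number 2 × 7! = 10080 (treat the pair as a block with 2 internal orders).
Complementary counting: 40320 − 10080 = 30240.

30240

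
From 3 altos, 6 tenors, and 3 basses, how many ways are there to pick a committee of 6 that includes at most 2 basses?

840

Split by how many basses are chosen (0 through 2).
Sum: C(3,0)·C(9,6) + C(3,1)·C(9,5) + C(3,2)·C(9,4) = 84 + 378 + 378 = 840.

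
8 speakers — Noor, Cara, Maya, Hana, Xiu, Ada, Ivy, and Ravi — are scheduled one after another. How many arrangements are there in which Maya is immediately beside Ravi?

10080

Glue Maya and Ravi into one block (2 internal orders), leaving 7 units to arrange in a row.
So the count is 2·(7)! = 10080.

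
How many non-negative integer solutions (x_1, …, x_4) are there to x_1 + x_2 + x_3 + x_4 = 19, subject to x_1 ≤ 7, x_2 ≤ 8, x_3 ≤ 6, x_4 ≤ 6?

156

Ignoring the caps, the number of non-negative solutions to x_1+…+x_4 = 19 is C(22,3) = 1540.
Subtract solutions that violate a single cap (substitute x_i' = x_i − (cap_i+1)): x_1 ≥ 8 gives C(14,3) = 364; x_2 ≥ 9 gives C(13,3) = 286; x_3 ≥ 7 gives C(15,3) = 455; x_4 ≥ 7 gives C(15,3) = 455. Together 1560.
Add back pairs where two caps are both exceeded: 10 + 35 + 35 + 20 + 20 + 56 = 176.
By inclusion–exclusion the count is 1540 − 1560 + 176 = 156.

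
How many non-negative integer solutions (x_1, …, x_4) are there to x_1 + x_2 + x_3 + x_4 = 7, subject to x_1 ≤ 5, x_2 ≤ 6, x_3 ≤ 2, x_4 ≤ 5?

Without the upper bounds there are C(10,3) = 120 ways to split 7 among 4 variables.
Subtract solutions that violate a single cap (substitute x_i' = x_i − (cap_i+1)): x_1 ≥ 6 gives C(4,3) = 4; x_2 ≥ 7 gives C(3,3) = 1; x_3 ≥ 3 gives C(7,3) = 35; x_4 ≥ 6 gives C(4,3) = 4. Together 44.
No two caps can be exceeded simultaneously, so the pair terms are all 0.
By inclusion–exclusion the count is 120 − 44 + 0 = 76.

76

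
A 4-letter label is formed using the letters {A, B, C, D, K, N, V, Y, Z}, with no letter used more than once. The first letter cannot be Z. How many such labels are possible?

The first letter has 9−1 = 8 choices (anything except Z).
The remaining 3 letters are filled from the other 8 symbols without repetition: 8 × 7 × 6 = 336.
Total: 8 × 336 = 2688.

2688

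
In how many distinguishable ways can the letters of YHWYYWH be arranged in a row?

210

The 7 letters of YHWYYWH have repeats: H appearing twice, W appearing twice, and Y appearing 3 times.
So there are 7! / (3!·2!·2!) = 210 distinguishable arrangements.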